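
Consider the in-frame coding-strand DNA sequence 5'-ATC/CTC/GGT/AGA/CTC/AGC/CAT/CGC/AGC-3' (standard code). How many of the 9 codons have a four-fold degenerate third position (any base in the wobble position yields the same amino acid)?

4

Codon 1 ATC (Ile): third position 3-fold.
Codon 2 CTC (Leu): third position 4-fold.
Codon 3 GGT (Gly): third position 4-fold.
Codon 4 AGA (Arg): third position 2-fold.
Codon 5 CTC (Leu): third position 4-fold.
Codon 6 AGC (Ser): third position 2-fold.
Codon 7 CAT (His): third position 2-fold.
Codon 8 CGC (Arg): third position 4-fold.
Codon 9 AGC (Ser): third position 2-fold.
Four-fold degenerate third positions: 4.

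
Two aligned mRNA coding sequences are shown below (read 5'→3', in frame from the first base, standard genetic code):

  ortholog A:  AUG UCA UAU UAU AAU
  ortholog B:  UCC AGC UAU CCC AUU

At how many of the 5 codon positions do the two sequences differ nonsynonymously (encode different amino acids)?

Codon 1: AUG Met / UCC Ser — nonsynonymous.
Codon 2: UCA Ser / AGC Ser — synonymous.
Codon 3: UAU Tyr / UAU Tyr — identical.
Codon 4: UAU Tyr / CCC Pro — nonsynonymous.
Codon 5: AAU Asn / AUU Ile — nonsynonymous.
Nonsynonymous differences: 3.

3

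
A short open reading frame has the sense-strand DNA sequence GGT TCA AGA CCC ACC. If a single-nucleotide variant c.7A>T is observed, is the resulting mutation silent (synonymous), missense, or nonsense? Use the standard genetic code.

nonsense

Position 7 falls in codon 3: AGA → Arg.
After the substitution the codon is TGA → Stop.
The new codon is a stop codon, so this is a nonsense mutation.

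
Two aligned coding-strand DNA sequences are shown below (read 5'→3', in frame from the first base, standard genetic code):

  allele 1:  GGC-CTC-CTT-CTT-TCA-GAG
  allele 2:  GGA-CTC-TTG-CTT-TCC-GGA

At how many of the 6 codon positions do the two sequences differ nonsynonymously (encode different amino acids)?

1

Codon 1: GGC Gly / GGA Gly — synonymous.
Codon 2: CTC Leu / CTC Leu — identical.
Codon 3: CTT Leu / TTG Leu — synonymous.
Codon 4: CTT Leu / CTT Leu — identical.
Codon 5: TCA Ser / TCC Ser — synonymous.
Codon 6: GAG Glu / GGA Gly — nonsynonymous.
Nonsynonymous differences: 1.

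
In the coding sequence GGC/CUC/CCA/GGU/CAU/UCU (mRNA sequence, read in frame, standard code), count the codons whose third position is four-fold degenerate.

Codon 1 GGC (Gly): third position 4-fold.
Codon 2 CUC (Leu): third position 4-fold.
Codon 3 CCA (Pro): third position 4-fold.
Codon 4 GGU (Gly): third position 4-fold.
Codon 5 CAU (His): third position 2-fold.
Codon 6 UCU (Ser): third position 4-fold.
Four-fold degenerate third positions: 5.

5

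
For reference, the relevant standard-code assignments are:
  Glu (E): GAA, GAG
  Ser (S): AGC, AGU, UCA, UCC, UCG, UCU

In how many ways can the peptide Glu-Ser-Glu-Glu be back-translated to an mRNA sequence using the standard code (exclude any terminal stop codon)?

Glu: 2 codons.
Ser: 6 codons.
Glu: 2 codons.
Glu: 2 codons.
2 × 6 × 2 × 2 = 48.

48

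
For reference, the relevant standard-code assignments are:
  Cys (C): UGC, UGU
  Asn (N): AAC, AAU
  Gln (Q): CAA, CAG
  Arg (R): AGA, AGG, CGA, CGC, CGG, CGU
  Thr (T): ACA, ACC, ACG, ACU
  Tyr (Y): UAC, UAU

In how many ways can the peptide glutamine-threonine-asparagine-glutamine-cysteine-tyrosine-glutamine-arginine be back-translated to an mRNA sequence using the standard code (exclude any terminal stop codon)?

1536

Gln: 2 codons.
Thr: 4 codons.
Asn: 2 codons.
Gln: 2 codons.
Cys: 2 codons.
Tyr: 2 codons.
Gln: 2 codons.
Arg: 6 codons.
2 × 4 × 2 × 2 × 2 × 2 × 2 × 6 = 1536.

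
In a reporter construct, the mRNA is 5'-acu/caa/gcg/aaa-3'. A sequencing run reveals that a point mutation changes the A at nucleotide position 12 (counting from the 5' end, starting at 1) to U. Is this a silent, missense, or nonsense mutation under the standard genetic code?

missense

Position 12 falls in codon 4: AAA → Lys.
After the substitution the codon is AAU → Asn.
Lys ≠ Asn, so this is a missense mutation.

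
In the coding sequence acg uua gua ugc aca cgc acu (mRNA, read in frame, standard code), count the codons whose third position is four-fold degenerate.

5

Codon 1 ACG (Thr): third position 4-fold.
Codon 2 UUA (Leu): third position 2-fold.
Codon 3 GUA (Val): third position 4-fold.
Codon 4 UGC (Cys): third position 2-fold.
Codon 5 ACA (Thr): third position 4-fold.
Codon 6 CGC (Arg): third position 4-fold.
Codon 7 ACU (Thr): third position 4-fold.
Four-fold degenerate third positions: 5.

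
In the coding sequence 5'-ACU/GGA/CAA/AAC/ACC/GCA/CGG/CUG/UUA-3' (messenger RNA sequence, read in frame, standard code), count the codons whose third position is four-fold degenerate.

6

Codon 1 ACU (Thr): third position 4-fold.
Codon 2 GGA (Gly): third position 4-fold.
Codon 3 CAA (Gln): third position 2-fold.
Codon 4 AAC (Asn): third position 2-fold.
Codon 5 ACC (Thr): third position 4-fold.
Codon 6 GCA (Ala): third position 4-fold.
Codon 7 CGG (Arg): third position 4-fold.
Codon 8 CUG (Leu): third position 4-fold.
Codon 9 UUA (Leu): third position 2-fold.
Four-fold degenerate third positions: 6.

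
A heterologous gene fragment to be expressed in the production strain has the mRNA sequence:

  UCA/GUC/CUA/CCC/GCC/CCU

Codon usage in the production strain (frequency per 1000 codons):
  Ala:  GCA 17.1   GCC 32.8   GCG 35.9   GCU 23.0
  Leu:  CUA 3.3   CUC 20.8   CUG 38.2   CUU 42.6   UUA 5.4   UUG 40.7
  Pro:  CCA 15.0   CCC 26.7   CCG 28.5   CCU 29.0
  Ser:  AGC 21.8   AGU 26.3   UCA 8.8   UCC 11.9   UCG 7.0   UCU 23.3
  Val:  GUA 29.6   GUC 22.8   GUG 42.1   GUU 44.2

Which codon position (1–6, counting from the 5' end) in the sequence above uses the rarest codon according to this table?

3

Codon 1 UCA (Ser): 8.8 per 1000.
Codon 2 GUC (Val): 22.8 per 1000.
Codon 3 CUA (Leu): 3.3 per 1000.
Codon 4 CCC (Pro): 26.7 per 1000.
Codon 5 GCC (Ala): 32.8 per 1000.
Codon 6 CCU (Pro): 29.0 per 1000.
Lowest frequency is 3.3 at codon 3.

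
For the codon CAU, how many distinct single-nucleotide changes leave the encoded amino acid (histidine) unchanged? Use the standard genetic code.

1

Position 1: none → 0 synonymous.
Position 2: none → 0 synonymous.
Position 3: CAC → 1 synonymous.
Total: 0 + 0 + 1 = 1.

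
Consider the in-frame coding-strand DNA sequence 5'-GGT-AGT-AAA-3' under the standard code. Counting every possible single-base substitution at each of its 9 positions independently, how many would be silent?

5

Codon 1 (GGT, Gly): 3 synonymous substitutions.
Codon 2 (AGT, Ser): 1 synonymous substitution.
Codon 3 (AAA, Lys): 1 synonymous substitution.
Total: 3 + 1 + 1 = 5.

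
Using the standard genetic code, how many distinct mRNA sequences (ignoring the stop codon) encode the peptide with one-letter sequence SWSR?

Ser: 6 codons.
Trp: 1 codon.
Ser: 6 codons.
Arg: 6 codons.
6 × 1 × 6 × 6 = 216.

216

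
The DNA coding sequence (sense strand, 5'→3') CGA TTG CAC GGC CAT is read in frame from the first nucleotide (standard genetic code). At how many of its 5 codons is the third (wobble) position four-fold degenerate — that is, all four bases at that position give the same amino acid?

Codon 1 CGA (Arg): third position 4-fold.
Codon 2 TTG (Leu): third position 2-fold.
Codon 3 CAC (His): third position 2-fold.
Codon 4 GGC (Gly): third position 4-fold.
Codon 5 CAT (His): third position 2-fold.
Four-fold degenerate third positions: 2.

2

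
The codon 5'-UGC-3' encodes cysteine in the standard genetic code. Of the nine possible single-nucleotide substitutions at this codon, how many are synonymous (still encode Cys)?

Position 1: none → 0 synonymous.
Position 2: none → 0 synonymous.
Position 3: UGU → 1 synonymous.
Total: 0 + 0 + 1 = 1.

1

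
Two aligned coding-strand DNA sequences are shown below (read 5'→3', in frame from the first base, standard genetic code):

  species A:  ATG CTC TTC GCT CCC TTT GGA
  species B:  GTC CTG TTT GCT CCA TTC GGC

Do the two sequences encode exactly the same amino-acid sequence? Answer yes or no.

Codon 1: ATG Met / GTC Val — nonsynonymous.
Codon 2: CTC Leu / CTG Leu — synonymous.
Codon 3: TTC Phe / TTT Phe — synonymous.
Codon 4: GCT Ala / GCT Ala — identical.
Codon 5: CCC Pro / CCA Pro — synonymous.
Codon 6: TTT Phe / TTC Phe — synonymous.
Codon 7: GGA Gly / GGC Gly — synonymous.
Nonsynonymous differences: 1 → different protein.

no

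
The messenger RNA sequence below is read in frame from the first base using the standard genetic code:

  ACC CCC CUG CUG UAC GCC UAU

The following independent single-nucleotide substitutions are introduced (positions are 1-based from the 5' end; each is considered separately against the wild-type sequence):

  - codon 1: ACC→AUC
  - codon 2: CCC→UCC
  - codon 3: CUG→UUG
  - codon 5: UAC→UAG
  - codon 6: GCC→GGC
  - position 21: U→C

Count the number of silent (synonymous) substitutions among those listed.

Codon 1: ACC (Thr) → AUC (Ile) — missense.
Codon 2: CCC (Pro) → UCC (Ser) — missense.
Codon 3: CUG (Leu) → UUG (Leu) — synonymous.
Codon 5: UAC (Tyr) → UAG (Stop) — nonsense.
Codon 6: GCC (Ala) → GGC (Gly) — missense.
Codon 7: UAU (Tyr) → UAC (Tyr) — synonymous.
Synonymous: 2 of 6.

2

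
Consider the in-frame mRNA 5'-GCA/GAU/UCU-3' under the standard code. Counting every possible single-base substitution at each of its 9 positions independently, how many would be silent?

7

Codon 1 (GCA, Ala): 3 synonymous substitutions.
Codon 2 (GAU, Asp): 1 synonymous substitution.
Codon 3 (UCU, Ser): 3 synonymous substitutions.
Total: 3 + 1 + 3 = 7.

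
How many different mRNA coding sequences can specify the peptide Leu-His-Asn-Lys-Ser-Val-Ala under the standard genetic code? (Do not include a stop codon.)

Leu: 6 codons.
His: 2 codons.
Asn: 2 codons.
Lys: 2 codons.
Ser: 6 codons.
Val: 4 codons.
Ala: 4 codons.
6 × 2 × 2 × 2 × 6 × 4 × 4 = 4608.

4608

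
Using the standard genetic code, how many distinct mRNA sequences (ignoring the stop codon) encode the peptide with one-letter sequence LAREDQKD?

Leu: 6 codons.
Ala: 4 codons.
Arg: 6 codons.
Glu: 2 codons.
Asp: 2 codons.
Gln: 2 codons.
Lys: 2 codons.
Asp: 2 codons.
6 × 4 × 6 × 2 × 2 × 2 × 2 × 2 = 4608.

4608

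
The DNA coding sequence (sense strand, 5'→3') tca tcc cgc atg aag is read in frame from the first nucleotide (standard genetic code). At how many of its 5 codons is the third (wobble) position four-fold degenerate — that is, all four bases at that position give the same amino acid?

3

Codon 1 TCA (Ser): third position 4-fold.
Codon 2 TCC (Ser): third position 4-fold.
Codon 3 CGC (Arg): third position 4-fold.
Codon 4 ATG (Met): third position 1-fold.
Codon 5 AAG (Lys): third position 2-fold.
Four-fold degenerate third positions: 3.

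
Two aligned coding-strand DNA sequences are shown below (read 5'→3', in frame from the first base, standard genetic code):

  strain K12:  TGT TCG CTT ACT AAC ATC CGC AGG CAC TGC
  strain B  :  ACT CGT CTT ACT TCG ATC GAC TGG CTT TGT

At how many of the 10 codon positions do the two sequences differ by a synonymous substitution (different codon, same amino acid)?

1

Codon 1: TGT Cys / ACT Thr — nonsynonymous.
Codon 2: TCG Ser / CGT Arg — nonsynonymous.
Codon 3: CTT Leu / CTT Leu — identical.
Codon 4: ACT Thr / ACT Thr — identical.
Codon 5: AAC Asn / TCG Ser — nonsynonymous.
Codon 6: ATC Ile / ATC Ile — identical.
Codon 7: CGC Arg / GAC Asp — nonsynonymous.
Codon 8: AGG Arg / TGG Trp — nonsynonymous.
Codon 9: CAC His / CTT Leu — nonsynonymous.
Codon 10: TGC Cys / TGT Cys — synonymous.
Synonymous differences: 1.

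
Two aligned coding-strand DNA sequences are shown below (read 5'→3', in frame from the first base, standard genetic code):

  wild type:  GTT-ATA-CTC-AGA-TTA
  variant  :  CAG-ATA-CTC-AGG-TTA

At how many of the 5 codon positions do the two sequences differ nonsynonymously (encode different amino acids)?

Codon 1: GTT Val / CAG Gln — nonsynonymous.
Codon 2: ATA Ile / ATA Ile — identical.
Codon 3: CTC Leu / CTC Leu — identical.
Codon 4: AGA Arg / AGG Arg — synonymous.
Codon 5: TTA Leu / TTA Leu — identical.
Nonsynonymous differences: 1.

1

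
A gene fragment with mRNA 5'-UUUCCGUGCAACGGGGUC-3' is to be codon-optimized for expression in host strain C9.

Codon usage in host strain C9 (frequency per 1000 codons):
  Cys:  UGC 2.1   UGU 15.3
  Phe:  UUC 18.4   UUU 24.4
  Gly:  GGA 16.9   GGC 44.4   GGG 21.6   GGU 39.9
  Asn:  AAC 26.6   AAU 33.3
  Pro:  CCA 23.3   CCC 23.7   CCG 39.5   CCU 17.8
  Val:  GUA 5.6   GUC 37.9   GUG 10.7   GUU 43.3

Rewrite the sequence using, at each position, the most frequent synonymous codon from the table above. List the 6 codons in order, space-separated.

UUU CCG UGU AAU GGC GUU

Codon 1 (Phe): best is UUU at 24.4.
Codon 2 (Pro): best is CCG at 39.5.
Codon 3 (Cys): best is UGU at 15.3.
Codon 4 (Asn): best is AAU at 33.3.
Codon 5 (Gly): best is GGC at 44.4.
Codon 6 (Val): best is GUU at 43.3.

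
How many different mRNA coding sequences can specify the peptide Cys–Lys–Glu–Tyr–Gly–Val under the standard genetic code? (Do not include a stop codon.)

Cys: 2 codons.
Lys: 2 codons.
Glu: 2 codons.
Tyr: 2 codons.
Gly: 4 codons.
Val: 4 codons.
2 × 2 × 2 × 2 × 4 × 4 = 256.

256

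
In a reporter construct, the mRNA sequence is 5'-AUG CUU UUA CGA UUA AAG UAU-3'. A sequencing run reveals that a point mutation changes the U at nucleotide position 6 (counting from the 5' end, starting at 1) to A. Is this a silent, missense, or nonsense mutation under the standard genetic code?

Position 6 falls in codon 2: CUU → Leu.
After the substitution the codon is CUA → Leu.
Both encode Leu, so the change is synonymous.

silent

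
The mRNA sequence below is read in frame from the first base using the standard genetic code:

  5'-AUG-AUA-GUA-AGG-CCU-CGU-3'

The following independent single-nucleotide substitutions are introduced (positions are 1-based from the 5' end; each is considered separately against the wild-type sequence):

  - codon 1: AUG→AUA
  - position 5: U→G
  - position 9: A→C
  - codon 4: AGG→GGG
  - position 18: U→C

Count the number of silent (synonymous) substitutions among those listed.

Codon 1: AUG (Met) → AUA (Ile) — missense.
Codon 2: AUA (Ile) → AGA (Arg) — missense.
Codon 3: GUA (Val) → GUC (Val) — synonymous.
Codon 4: AGG (Arg) → GGG (Gly) — missense.
Codon 6: CGU (Arg) → CGC (Arg) — synonymous.
Synonymous: 2 of 5.

2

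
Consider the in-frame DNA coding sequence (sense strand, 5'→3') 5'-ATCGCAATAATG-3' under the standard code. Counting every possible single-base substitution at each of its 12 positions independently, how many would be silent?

Codon 1 (ATC, Ile): 2 synonymous substitutions.
Codon 2 (GCA, Ala): 3 synonymous substitutions.
Codon 3 (ATA, Ile): 2 synonymous substitutions.
Codon 4 (ATG, Met): 0 synonymous substitutions.
Total: 2 + 3 + 2 + 0 = 7.

7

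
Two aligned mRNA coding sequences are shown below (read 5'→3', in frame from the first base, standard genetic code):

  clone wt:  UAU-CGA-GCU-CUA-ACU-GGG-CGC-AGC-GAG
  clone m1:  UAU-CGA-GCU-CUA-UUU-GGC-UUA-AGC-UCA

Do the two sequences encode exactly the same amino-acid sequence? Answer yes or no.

no

Codon 1: UAU Tyr / UAU Tyr — identical.
Codon 2: CGA Arg / CGA Arg — identical.
Codon 3: GCU Ala / GCU Ala — identical.
Codon 4: CUA Leu / CUA Leu — identical.
Codon 5: ACU Thr / UUU Phe — nonsynonymous.
Codon 6: GGG Gly / GGC Gly — synonymous.
Codon 7: CGC Arg / UUA Leu — nonsynonymous.
Codon 8: AGC Ser / AGC Ser — identical.
Codon 9: GAG Glu / UCA Ser — nonsynonymous.
Nonsynonymous differences: 3 → different protein.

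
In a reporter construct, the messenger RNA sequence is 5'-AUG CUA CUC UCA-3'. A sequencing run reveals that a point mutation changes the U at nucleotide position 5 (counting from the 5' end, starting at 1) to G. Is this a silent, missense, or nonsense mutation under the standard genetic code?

missense

Position 5 falls in codon 2: CUA → Leu.
After the substitution the codon is CGA → Arg.
Leu ≠ Arg, so this is a missense mutation.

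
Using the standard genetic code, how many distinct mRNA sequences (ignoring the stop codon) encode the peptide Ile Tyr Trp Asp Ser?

Ile: 3 codons.
Tyr: 2 codons.
Trp: 1 codon.
Asp: 2 codons.
Ser: 6 codons.
3 × 2 × 1 × 2 × 6 = 72.

72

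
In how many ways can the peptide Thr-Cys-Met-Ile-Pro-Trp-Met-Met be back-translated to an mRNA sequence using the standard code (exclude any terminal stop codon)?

Thr: 4 codons.
Cys: 2 codons.
Met: 1 codon.
Ile: 3 codons.
Pro: 4 codons.
Trp: 1 codon.
Met: 1 codon.
Met: 1 codon.
4 × 2 × 1 × 3 × 4 × 1 × 1 × 1 = 96.

96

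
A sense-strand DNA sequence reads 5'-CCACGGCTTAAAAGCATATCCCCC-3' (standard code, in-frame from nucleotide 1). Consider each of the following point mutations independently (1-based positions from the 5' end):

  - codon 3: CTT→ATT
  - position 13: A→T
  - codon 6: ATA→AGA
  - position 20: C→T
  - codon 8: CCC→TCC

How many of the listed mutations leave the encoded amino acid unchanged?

0

Codon 3: CTT (Leu) → ATT (Ile) — missense.
Codon 5: AGC (Ser) → TGC (Cys) — missense.
Codon 6: ATA (Ile) → AGA (Arg) — missense.
Codon 7: TCC (Ser) → TTC (Phe) — missense.
Codon 8: CCC (Pro) → TCC (Ser) — missense.
Synonymous: 0 of 5.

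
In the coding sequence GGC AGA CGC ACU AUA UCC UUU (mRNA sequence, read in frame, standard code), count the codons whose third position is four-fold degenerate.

Codon 1 GGC (Gly): third position 4-fold.
Codon 2 AGA (Arg): third position 2-fold.
Codon 3 CGC (Arg): third position 4-fold.
Codon 4 ACU (Thr): third position 4-fold.
Codon 5 AUA (Ile): third position 3-fold.
Codon 6 UCC (Ser): third position 4-fold.
Codon 7 UUU (Phe): third position 2-fold.
Four-fold degenerate third positions: 4.

4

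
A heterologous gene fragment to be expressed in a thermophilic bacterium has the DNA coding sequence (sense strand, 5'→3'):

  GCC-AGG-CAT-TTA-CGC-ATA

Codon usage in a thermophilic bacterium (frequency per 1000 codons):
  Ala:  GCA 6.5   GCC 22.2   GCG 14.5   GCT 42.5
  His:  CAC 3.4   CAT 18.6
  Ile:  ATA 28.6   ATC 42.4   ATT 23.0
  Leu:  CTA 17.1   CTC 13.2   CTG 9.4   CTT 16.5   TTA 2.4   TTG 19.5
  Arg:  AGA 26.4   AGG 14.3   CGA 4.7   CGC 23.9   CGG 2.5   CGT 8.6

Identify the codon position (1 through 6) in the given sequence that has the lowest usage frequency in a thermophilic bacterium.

Codon 1 GCC (Ala): 22.2 per 1000.
Codon 2 AGG (Arg): 14.3 per 1000.
Codon 3 CAT (His): 18.6 per 1000.
Codon 4 TTA (Leu): 2.4 per 1000.
Codon 5 CGC (Arg): 23.9 per 1000.
Codon 6 ATA (Ile): 28.6 per 1000.
Lowest frequency is 2.4 at codon 4.

4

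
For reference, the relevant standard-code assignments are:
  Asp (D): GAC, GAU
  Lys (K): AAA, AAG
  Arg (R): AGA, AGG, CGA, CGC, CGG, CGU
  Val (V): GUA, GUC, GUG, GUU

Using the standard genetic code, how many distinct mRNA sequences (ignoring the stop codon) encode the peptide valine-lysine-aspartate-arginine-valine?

384

Val: 4 codons.
Lys: 2 codons.
Asp: 2 codons.
Arg: 6 codons.
Val: 4 codons.
4 × 2 × 2 × 6 × 4 = 384.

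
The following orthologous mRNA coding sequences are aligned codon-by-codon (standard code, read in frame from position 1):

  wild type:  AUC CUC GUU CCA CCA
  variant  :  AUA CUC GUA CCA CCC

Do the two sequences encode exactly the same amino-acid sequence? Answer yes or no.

Codon 1: AUC Ile / AUA Ile — synonymous.
Codon 2: CUC Leu / CUC Leu — identical.
Codon 3: GUU Val / GUA Val — synonymous.
Codon 4: CCA Pro / CCA Pro — identical.
Codon 5: CCA Pro / CCC Pro — synonymous.
Nonsynonymous differences: 0 → same protein.

yes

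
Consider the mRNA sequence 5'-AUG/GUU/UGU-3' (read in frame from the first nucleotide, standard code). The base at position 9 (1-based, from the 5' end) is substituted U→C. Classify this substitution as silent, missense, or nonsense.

Position 9 falls in codon 3: UGU → Cys.
After the substitution the codon is UGC → Cys.
Both encode Cys, so the change is synonymous.

silent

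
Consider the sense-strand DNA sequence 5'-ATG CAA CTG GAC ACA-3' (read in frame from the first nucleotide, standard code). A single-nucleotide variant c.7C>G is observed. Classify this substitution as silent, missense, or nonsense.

Position 7 falls in codon 3: CTG → Leu.
After the substitution the codon is GTG → Val.
Leu ≠ Val, so this is a missense mutation.

missense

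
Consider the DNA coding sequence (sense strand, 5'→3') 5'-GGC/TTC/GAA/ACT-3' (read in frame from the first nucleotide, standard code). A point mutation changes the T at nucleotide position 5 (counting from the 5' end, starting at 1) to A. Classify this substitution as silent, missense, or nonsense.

missense

Position 5 falls in codon 2: TTC → Phe.
After the substitution the codon is TAC → Tyr.
Phe ≠ Tyr, so this is a missense mutation.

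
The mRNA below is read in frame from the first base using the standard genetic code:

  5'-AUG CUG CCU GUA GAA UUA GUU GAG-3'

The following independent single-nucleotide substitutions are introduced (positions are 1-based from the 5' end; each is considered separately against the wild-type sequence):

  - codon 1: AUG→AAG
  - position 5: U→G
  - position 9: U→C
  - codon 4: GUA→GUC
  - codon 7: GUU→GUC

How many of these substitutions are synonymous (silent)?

Codon 1: AUG (Met) → AAG (Lys) — missense.
Codon 2: CUG (Leu) → CGG (Arg) — missense.
Codon 3: CCU (Pro) → CCC (Pro) — synonymous.
Codon 4: GUA (Val) → GUC (Val) — synonymous.
Codon 7: GUU (Val) → GUC (Val) — synonymous.
Synonymous: 3 of 5.

3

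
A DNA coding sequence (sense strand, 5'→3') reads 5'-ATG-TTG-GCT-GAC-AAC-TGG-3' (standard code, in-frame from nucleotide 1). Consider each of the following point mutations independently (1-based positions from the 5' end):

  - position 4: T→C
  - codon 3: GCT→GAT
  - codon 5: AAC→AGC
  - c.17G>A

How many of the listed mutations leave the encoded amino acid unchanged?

Codon 2: TTG (Leu) → CTG (Leu) — synonymous.
Codon 3: GCT (Ala) → GAT (Asp) — missense.
Codon 5: AAC (Asn) → AGC (Ser) — missense.
Codon 6: TGG (Trp) → TAG (Stop) — nonsense.
Synonymous: 1 of 4.

1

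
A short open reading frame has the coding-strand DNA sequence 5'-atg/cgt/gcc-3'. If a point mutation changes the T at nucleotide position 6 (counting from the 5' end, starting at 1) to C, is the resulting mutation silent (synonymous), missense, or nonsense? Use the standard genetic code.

silent

Position 6 falls in codon 2: CGT → Arg.
After the substitution the codon is CGC → Arg.
Both encode Arg, so the change is synonymous.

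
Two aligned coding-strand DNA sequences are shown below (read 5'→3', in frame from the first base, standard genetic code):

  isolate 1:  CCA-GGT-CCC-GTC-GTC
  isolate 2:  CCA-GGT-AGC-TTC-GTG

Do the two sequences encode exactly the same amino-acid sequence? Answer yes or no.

Codon 1: CCA Pro / CCA Pro — identical.
Codon 2: GGT Gly / GGT Gly — identical.
Codon 3: CCC Pro / AGC Ser — nonsynonymous.
Codon 4: GTC Val / TTC Phe — nonsynonymous.
Codon 5: GTC Val / GTG Val — synonymous.
Nonsynonymous differences: 2 → different protein.

no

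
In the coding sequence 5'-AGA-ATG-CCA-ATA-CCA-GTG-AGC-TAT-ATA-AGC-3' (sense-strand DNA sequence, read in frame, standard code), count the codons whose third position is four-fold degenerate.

Codon 1 AGA (Arg): third position 2-fold.
Codon 2 ATG (Met): third position 1-fold.
Codon 3 CCA (Pro): third position 4-fold.
Codon 4 ATA (Ile): third position 3-fold.
Codon 5 CCA (Pro): third position 4-fold.
Codon 6 GTG (Val): third position 4-fold.
Codon 7 AGC (Ser): third position 2-fold.
Codon 8 TAT (Tyr): third position 2-fold.
Codon 9 ATA (Ile): third position 3-fold.
Codon 10 AGC (Ser): third position 2-fold.
Four-fold degenerate third positions: 3.

3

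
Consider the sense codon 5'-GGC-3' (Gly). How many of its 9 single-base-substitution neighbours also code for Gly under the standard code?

Position 1: none → 0 synonymous.
Position 2: none → 0 synonymous.
Position 3: GGU, GGA, GGG → 3 synonymous.
Total: 0 + 0 + 3 = 3.

3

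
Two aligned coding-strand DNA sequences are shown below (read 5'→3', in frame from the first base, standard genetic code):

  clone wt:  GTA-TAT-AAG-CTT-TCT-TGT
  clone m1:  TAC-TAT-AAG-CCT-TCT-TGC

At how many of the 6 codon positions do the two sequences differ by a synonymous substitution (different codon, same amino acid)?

1

Codon 1: GTA Val / TAC Tyr — nonsynonymous.
Codon 2: TAT Tyr / TAT Tyr — identical.
Codon 3: AAG Lys / AAG Lys — identical.
Codon 4: CTT Leu / CCT Pro — nonsynonymous.
Codon 5: TCT Ser / TCT Ser — identical.
Codon 6: TGT Cys / TGC Cys — synonymous.
Synonymous differences: 1.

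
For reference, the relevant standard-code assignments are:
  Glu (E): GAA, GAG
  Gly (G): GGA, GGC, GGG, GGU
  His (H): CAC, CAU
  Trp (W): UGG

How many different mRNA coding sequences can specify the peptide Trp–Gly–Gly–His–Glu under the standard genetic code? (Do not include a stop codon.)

64

Trp: 1 codon.
Gly: 4 codons.
Gly: 4 codons.
His: 2 codons.
Glu: 2 codons.
1 × 4 × 4 × 2 × 2 = 64.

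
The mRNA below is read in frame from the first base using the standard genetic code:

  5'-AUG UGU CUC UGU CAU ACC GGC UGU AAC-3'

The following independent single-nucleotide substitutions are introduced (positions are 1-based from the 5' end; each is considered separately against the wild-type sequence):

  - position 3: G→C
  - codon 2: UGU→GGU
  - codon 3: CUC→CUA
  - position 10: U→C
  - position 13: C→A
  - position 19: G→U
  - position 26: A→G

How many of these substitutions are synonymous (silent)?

1

Codon 1: AUG (Met) → AUC (Ile) — missense.
Codon 2: UGU (Cys) → GGU (Gly) — missense.
Codon 3: CUC (Leu) → CUA (Leu) — synonymous.
Codon 4: UGU (Cys) → CGU (Arg) — missense.
Codon 5: CAU (His) → AAU (Asn) — missense.
Codon 7: GGC (Gly) → UGC (Cys) — missense.
Codon 9: AAC (Asn) → AGC (Ser) — missense.
Synonymous: 1 of 7.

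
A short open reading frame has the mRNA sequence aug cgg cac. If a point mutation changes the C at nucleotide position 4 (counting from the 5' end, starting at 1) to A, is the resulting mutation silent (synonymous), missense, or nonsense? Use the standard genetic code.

silent

Position 4 falls in codon 2: CGG → Arg.
After the substitution the codon is AGG → Arg.
Both encode Arg, so the change is synonymous.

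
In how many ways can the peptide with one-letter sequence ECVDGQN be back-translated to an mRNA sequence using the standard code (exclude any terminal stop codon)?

Glu: 2 codons.
Cys: 2 codons.
Val: 4 codons.
Asp: 2 codons.
Gly: 4 codons.
Gln: 2 codons.
Asn: 2 codons.
2 × 2 × 4 × 2 × 4 × 2 × 2 = 512.

512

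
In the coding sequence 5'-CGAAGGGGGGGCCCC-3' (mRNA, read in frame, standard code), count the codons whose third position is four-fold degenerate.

4

Codon 1 CGA (Arg): third position 4-fold.
Codon 2 AGG (Arg): third position 2-fold.
Codon 3 GGG (Gly): third position 4-fold.
Codon 4 GGC (Gly): third position 4-fold.
Codon 5 CCC (Pro): third position 4-fold.
Four-fold degenerate third positions: 4.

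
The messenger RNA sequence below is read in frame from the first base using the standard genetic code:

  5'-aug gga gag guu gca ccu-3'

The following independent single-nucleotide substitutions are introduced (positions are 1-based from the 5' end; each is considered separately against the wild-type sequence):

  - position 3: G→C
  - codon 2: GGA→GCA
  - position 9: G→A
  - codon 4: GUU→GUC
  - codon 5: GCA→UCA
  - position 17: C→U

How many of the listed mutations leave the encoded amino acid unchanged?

2

Codon 1: AUG (Met) → AUC (Ile) — missense.
Codon 2: GGA (Gly) → GCA (Ala) — missense.
Codon 3: GAG (Glu) → GAA (Glu) — synonymous.
Codon 4: GUU (Val) → GUC (Val) — synonymous.
Codon 5: GCA (Ala) → UCA (Ser) — missense.
Codon 6: CCU (Pro) → CUU (Leu) — missense.
Synonymous: 2 of 6.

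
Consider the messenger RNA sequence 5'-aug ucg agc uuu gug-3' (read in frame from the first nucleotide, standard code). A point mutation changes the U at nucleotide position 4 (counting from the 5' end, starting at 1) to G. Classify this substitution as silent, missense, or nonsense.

missense

Position 4 falls in codon 2: UCG → Ser.
After the substitution the codon is GCG → Ala.
Ser ≠ Ala, so this is a missense mutation.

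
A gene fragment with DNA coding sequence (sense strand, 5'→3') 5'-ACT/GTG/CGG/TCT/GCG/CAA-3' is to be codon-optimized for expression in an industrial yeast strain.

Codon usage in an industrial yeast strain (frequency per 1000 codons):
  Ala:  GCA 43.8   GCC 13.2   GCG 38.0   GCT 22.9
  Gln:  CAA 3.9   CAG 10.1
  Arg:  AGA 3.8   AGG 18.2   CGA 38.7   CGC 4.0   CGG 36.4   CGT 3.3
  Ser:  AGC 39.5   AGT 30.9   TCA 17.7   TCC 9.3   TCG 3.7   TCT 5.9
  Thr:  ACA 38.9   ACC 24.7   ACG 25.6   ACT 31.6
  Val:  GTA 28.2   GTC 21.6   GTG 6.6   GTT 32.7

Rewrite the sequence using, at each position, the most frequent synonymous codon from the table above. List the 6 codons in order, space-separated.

ACA GTT CGA AGC GCA CAG

Codon 1 (Thr): best is ACA at 38.9.
Codon 2 (Val): best is GTT at 32.7.
Codon 3 (Arg): best is CGA at 38.7.
Codon 4 (Ser): best is AGC at 39.5.
Codon 5 (Ala): best is GCA at 43.8.
Codon 6 (Gln): best is CAG at 10.1.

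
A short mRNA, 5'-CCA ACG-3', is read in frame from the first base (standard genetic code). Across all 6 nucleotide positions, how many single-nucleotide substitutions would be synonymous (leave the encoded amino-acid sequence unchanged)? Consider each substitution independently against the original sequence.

6

Codon 1 (CCA, Pro): 3 synonymous substitutions.
Codon 2 (ACG, Thr): 3 synonymous substitutions.
Total: 3 + 3 = 6.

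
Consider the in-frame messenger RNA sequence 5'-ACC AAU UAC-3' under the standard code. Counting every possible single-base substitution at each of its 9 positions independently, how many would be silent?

5

Codon 1 (ACC, Thr): 3 synonymous substitutions.
Codon 2 (AAU, Asn): 1 synonymous substitution.
Codon 3 (UAC, Tyr): 1 synonymous substitution.
Total: 3 + 1 + 1 = 5.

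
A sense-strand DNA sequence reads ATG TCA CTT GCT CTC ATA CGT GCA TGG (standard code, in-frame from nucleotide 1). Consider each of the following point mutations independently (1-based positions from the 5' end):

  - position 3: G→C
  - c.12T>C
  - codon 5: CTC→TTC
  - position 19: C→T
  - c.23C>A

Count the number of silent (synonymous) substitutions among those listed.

Codon 1: ATG (Met) → ATC (Ile) — missense.
Codon 4: GCT (Ala) → GCC (Ala) — synonymous.
Codon 5: CTC (Leu) → TTC (Phe) — missense.
Codon 7: CGT (Arg) → TGT (Cys) — missense.
Codon 8: GCA (Ala) → GAA (Glu) — missense.
Synonymous: 1 of 5.

1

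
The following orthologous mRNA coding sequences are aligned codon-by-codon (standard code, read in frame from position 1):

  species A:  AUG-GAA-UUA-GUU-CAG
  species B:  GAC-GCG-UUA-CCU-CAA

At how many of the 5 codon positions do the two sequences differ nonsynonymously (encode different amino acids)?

Codon 1: AUG Met / GAC Asp — nonsynonymous.
Codon 2: GAA Glu / GCG Ala — nonsynonymous.
Codon 3: UUA Leu / UUA Leu — identical.
Codon 4: GUU Val / CCU Pro — nonsynonymous.
Codon 5: CAG Gln / CAA Gln — synonymous.
Nonsynonymous differences: 3.

3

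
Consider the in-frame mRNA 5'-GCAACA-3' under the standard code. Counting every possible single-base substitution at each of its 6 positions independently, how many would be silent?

Codon 1 (GCA, Ala): 3 synonymous substitutions.
Codon 2 (ACA, Thr): 3 synonymous substitutions.
Total: 3 + 3 = 6.

6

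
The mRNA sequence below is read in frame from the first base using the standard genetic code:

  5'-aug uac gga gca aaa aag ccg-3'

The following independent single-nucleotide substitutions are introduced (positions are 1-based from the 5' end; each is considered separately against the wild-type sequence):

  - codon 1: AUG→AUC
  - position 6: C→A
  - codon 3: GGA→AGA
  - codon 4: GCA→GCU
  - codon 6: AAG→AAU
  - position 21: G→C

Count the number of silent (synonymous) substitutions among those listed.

2

Codon 1: AUG (Met) → AUC (Ile) — missense.
Codon 2: UAC (Tyr) → UAA (Stop) — nonsense.
Codon 3: GGA (Gly) → AGA (Arg) — missense.
Codon 4: GCA (Ala) → GCU (Ala) — synonymous.
Codon 6: AAG (Lys) → AAU (Asn) — missense.
Codon 7: CCG (Pro) → CCC (Pro) — synonymous.
Synonymous: 2 of 6.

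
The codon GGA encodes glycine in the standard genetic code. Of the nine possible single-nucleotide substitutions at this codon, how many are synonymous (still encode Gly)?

3

Position 1: none → 0 synonymous.
Position 2: none → 0 synonymous.
Position 3: GGU, GGC, GGG → 3 synonymous.
Total: 0 + 0 + 3 = 3.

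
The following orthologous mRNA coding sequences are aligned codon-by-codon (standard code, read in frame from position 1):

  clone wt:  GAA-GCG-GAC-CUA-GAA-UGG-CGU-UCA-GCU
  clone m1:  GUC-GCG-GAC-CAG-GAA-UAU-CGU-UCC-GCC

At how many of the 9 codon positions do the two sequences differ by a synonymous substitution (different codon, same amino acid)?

Codon 1: GAA Glu / GUC Val — nonsynonymous.
Codon 2: GCG Ala / GCG Ala — identical.
Codon 3: GAC Asp / GAC Asp — identical.
Codon 4: CUA Leu / CAG Gln — nonsynonymous.
Codon 5: GAA Glu / GAA Glu — identical.
Codon 6: UGG Trp / UAU Tyr — nonsynonymous.
Codon 7: CGU Arg / CGU Arg — identical.
Codon 8: UCA Ser / UCC Ser — synonymous.
Codon 9: GCU Ala / GCC Ala — synonymous.
Synonymous differences: 2.

2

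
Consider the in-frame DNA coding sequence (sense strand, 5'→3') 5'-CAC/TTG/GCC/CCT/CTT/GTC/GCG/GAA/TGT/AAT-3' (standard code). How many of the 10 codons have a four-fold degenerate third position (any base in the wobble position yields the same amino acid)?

5

Codon 1 CAC (His): third position 2-fold.
Codon 2 TTG (Leu): third position 2-fold.
Codon 3 GCC (Ala): third position 4-fold.
Codon 4 CCT (Pro): third position 4-fold.
Codon 5 CTT (Leu): third position 4-fold.
Codon 6 GTC (Val): third position 4-fold.
Codon 7 GCG (Ala): third position 4-fold.
Codon 8 GAA (Glu): third position 2-fold.
Codon 9 TGT (Cys): third position 2-fold.
Codon 10 AAT (Asn): third position 2-fold.
Four-fold degenerate third positions: 5.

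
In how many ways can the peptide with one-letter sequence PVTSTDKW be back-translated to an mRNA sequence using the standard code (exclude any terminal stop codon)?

Pro: 4 codons.
Val: 4 codons.
Thr: 4 codons.
Ser: 6 codons.
Thr: 4 codons.
Asp: 2 codons.
Lys: 2 codons.
Trp: 1 codon.
4 × 4 × 4 × 6 × 4 × 2 × 2 × 1 = 6144.

6144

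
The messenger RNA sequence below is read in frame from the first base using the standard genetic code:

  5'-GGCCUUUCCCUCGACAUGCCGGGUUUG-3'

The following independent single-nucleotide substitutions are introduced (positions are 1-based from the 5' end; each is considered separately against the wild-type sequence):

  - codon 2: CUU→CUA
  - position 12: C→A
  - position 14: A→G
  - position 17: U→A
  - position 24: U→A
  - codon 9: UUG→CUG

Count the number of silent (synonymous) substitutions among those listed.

4

Codon 2: CUU (Leu) → CUA (Leu) — synonymous.
Codon 4: CUC (Leu) → CUA (Leu) — synonymous.
Codon 5: GAC (Asp) → GGC (Gly) — missense.
Codon 6: AUG (Met) → AAG (Lys) — missense.
Codon 8: GGU (Gly) → GGA (Gly) — synonymous.
Codon 9: UUG (Leu) → CUG (Leu) — synonymous.
Synonymous: 4 of 6.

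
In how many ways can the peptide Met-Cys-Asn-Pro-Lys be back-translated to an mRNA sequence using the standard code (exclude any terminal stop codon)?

Met: 1 codon.
Cys: 2 codons.
Asn: 2 codons.
Pro: 4 codons.
Lys: 2 codons.
1 × 2 × 2 × 4 × 2 = 32.

32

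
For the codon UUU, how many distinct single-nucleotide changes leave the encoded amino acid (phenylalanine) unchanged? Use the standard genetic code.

1

Position 1: none → 0 synonymous.
Position 2: none → 0 synonymous.
Position 3: UUC → 1 synonymous.
Total: 0 + 0 + 1 = 1.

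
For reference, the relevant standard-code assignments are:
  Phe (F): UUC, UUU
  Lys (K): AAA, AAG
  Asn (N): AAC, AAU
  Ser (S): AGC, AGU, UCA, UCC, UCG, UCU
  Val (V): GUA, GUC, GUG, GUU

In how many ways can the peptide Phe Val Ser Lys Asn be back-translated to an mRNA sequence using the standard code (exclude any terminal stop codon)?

192

Phe: 2 codons.
Val: 4 codons.
Ser: 6 codons.
Lys: 2 codons.
Asn: 2 codons.
2 × 4 × 6 × 2 × 2 = 192.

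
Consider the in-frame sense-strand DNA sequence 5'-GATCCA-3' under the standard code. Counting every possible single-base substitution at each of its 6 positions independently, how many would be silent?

Codon 1 (GAT, Asp): 1 synonymous substitution.
Codon 2 (CCA, Pro): 3 synonymous substitutions.
Total: 1 + 3 = 4.

4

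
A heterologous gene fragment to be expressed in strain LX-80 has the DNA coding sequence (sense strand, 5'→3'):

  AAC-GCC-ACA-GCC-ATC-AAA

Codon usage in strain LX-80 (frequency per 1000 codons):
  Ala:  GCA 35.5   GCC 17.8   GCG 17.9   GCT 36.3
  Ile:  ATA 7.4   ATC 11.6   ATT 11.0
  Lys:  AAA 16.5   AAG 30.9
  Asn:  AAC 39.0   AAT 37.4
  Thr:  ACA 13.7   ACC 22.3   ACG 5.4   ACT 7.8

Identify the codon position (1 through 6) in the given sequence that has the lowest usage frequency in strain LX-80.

5

Codon 1 AAC (Asn): 39.0 per 1000.
Codon 2 GCC (Ala): 17.8 per 1000.
Codon 3 ACA (Thr): 13.7 per 1000.
Codon 4 GCC (Ala): 17.8 per 1000.
Codon 5 ATC (Ile): 11.6 per 1000.
Codon 6 AAA (Lys): 16.5 per 1000.
Lowest frequency is 11.6 at codon 5.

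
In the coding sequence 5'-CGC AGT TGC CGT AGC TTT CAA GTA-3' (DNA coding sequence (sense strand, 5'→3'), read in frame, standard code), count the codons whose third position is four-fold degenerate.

Codon 1 CGC (Arg): third position 4-fold.
Codon 2 AGT (Ser): third position 2-fold.
Codon 3 TGC (Cys): third position 2-fold.
Codon 4 CGT (Arg): third position 4-fold.
Codon 5 AGC (Ser): third position 2-fold.
Codon 6 TTT (Phe): third position 2-fold.
Codon 7 CAA (Gln): third position 2-fold.
Codon 8 GTA (Val): third position 4-fold.
Four-fold degenerate third positions: 3.

3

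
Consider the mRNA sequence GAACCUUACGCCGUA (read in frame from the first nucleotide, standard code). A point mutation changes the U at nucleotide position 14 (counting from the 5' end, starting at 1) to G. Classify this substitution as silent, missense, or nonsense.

Position 14 falls in codon 5: GUA → Val.
After the substitution the codon is GGA → Gly.
Val ≠ Gly, so this is a missense mutation.

missense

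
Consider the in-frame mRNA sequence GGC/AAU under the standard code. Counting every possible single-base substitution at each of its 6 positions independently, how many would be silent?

4

Codon 1 (GGC, Gly): 3 synonymous substitutions.
Codon 2 (AAU, Asn): 1 synonymous substitution.
Total: 3 + 1 = 4.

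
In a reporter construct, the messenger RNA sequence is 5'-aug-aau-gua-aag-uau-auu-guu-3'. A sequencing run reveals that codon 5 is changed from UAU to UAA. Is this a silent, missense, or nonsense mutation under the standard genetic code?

Position 15 falls in codon 5: UAU → Tyr.
After the substitution the codon is UAA → Stop.
The new codon is a stop codon, so this is a nonsense mutation.

nonsense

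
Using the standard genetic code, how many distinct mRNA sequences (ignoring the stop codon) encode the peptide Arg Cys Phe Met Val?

96

Arg: 6 codons.
Cys: 2 codons.
Phe: 2 codons.
Met: 1 codon.
Val: 4 codons.
6 × 2 × 2 × 1 × 4 = 96.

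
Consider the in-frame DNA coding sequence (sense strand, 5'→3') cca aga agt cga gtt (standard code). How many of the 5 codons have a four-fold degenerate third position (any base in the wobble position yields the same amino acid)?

3

Codon 1 CCA (Pro): third position 4-fold.
Codon 2 AGA (Arg): third position 2-fold.
Codon 3 AGT (Ser): third position 2-fold.
Codon 4 CGA (Arg): third position 4-fold.
Codon 5 GTT (Val): third position 4-fold.
Four-fold degenerate third positions: 3.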